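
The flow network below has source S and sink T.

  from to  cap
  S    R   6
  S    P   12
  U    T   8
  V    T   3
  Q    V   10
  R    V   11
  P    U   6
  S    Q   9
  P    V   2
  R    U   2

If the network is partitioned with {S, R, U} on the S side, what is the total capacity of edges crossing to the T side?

40

Edges leaving {S, R, U}: S→P (12), S→Q (9), R→V (11), U→T (8).
Cut capacity = 12 + 9 + 11 + 8 = 40.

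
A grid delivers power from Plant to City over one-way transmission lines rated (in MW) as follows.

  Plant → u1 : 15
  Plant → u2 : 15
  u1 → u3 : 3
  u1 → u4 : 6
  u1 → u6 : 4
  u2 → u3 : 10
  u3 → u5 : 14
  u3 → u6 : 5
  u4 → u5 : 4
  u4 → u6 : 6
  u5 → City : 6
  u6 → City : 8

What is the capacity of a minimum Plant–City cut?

14

Augment Plant→u1→u6→City: bottleneck 4, flow now 4.
Augment Plant→u1→u3→u5→City: bottleneck 3, flow now 7.
Augment Plant→u1→u4→u5→City: bottleneck 3, flow now 10.
Augment Plant→u1→u4→u6→City: bottleneck 3, flow now 13.
Augment Plant→u2→u3→u6→City: bottleneck 1, flow now 14.
No augmenting path remains; maximum flow = 14.
By max-flow min-cut, the minimum cut capacity equals the max flow.
In the residual graph, reachable from Plant: {Plant, u1, u2, u3, u4, u5, u6}.
Min-cut edges: u5→City (6), u6→City (8); capacity 6 + 8 = 14.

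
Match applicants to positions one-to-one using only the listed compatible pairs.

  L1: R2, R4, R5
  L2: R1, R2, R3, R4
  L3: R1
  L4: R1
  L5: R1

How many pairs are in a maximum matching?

3

Unit-capacity flow: source→left, listed edges, right→sink; max matching = max flow.
Augmenting path L1→R2 (+1); matched 1.
Augmenting path L2→R1 (+1); matched 2.
Augmenting path L3→R1→L2→R3 (+1); matched 3.
No augmenting path remains; maximum matching = 3.
König certificate: {L1, L2, R1} is a vertex cover of size 3 (every listed pair touches it), so no matching can be larger.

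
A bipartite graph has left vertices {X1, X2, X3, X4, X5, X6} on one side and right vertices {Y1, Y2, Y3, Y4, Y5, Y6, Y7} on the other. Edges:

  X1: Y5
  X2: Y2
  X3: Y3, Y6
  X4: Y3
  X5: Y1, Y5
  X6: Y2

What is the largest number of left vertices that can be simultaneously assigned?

5

Unit-capacity flow: source→left, listed edges, right→sink; max matching = max flow.
Augmenting path X1→Y5 (+1); matched 1.
Augmenting path X2→Y2 (+1); matched 2.
Augmenting path X3→Y3 (+1); matched 3.
Augmenting path X5→Y1 (+1); matched 4.
Augmenting path X4→Y3→X3→Y6 (+1); matched 5.
No augmenting path remains; maximum matching = 5.
König certificate: {X1, X3, X4, X5, Y2} is a vertex cover of size 5 (every listed pair touches it), so no matching can be larger.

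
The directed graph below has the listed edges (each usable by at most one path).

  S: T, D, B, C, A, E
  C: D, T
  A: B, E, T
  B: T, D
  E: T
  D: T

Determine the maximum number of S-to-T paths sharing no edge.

Assign every edge capacity 1; by Menger, the answer equals the max flow.
Path S→T (+1); total 1.
Path S→A→T (+1); total 2.
Path S→B→T (+1); total 3.
Path S→C→T (+1); total 4.
Path S→D→T (+1); total 5.
Path S→E→T (+1); total 6.
No residual S→T path; max flow = 6.
Certifying cut of size 6: {S→A, S→B, S→C, S→D, S→E, S→T}.

6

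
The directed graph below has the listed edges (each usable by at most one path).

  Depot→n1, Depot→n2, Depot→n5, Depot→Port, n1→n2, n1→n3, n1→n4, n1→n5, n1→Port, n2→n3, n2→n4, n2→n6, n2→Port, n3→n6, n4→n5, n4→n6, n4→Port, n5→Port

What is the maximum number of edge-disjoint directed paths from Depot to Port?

4

Assign every edge capacity 1; by Menger, the answer equals the max flow.
Path Depot→Port (+1); total 1.
Path Depot→n1→Port (+1); total 2.
Path Depot→n2→Port (+1); total 3.
Path Depot→n5→Port (+1); total 4.
No residual Depot→Port path; max flow = 4.
Certifying cut of size 4: {Depot→Port, Depot→n1, Depot→n2, Depot→n5}.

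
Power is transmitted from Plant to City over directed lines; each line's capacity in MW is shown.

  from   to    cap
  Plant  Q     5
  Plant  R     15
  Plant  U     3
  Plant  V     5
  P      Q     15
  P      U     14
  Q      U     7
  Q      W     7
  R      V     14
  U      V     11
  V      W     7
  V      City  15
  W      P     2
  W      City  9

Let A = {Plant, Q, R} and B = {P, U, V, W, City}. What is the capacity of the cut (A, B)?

Edges leaving {Plant, Q, R}: Plant→U (3), Plant→V (5), Q→U (7), Q→W (7), R→V (14).
Cut capacity = 3 + 5 + 7 + 7 + 14 = 36.

36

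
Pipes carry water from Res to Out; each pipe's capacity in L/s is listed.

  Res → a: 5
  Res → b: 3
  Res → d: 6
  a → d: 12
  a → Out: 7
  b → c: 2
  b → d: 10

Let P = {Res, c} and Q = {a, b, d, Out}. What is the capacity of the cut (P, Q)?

Edges leaving {Res, c}: Res→a (5), Res→b (3), Res→d (6).
Cut capacity = 5 + 3 + 6 = 14.

14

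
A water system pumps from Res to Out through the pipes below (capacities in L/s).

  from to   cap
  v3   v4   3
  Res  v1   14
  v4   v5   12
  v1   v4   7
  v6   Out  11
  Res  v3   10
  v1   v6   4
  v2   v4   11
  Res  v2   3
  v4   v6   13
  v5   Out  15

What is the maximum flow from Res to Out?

Augment Res→v1→v6→Out: bottleneck 4, flow now 4.
Augment Res→v1→v4→v5→Out: bottleneck 7, flow now 11.
Augment Res→v2→v4→v5→Out: bottleneck 3, flow now 14.
Augment Res→v3→v4→v5→Out: bottleneck 2, flow now 16.
Augment Res→v3→v4→v6→Out: bottleneck 1, flow now 17.
No augmenting path remains; maximum flow = 17.
In the residual graph, reachable from Res: {Res, v1, v3}.
Min-cut edges: Res→v2 (3), v1→v4 (7), v1→v6 (4), v3→v4 (3); capacity 3 + 7 + 4 + 3 = 17.
This cut is saturated, so no flow can exceed 17.

17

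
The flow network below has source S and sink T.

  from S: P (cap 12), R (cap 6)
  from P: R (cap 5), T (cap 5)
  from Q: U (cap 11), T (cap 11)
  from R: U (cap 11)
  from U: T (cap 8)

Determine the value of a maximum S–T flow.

Augment S→P→T: bottleneck 5, flow now 5.
Augment S→R→U→T: bottleneck 6, flow now 11.
Augment S→P→R→U→T: bottleneck 2, flow now 13.
No augmenting path remains; maximum flow = 13.
In the residual graph, reachable from S: {S, P, R, U}.
Min-cut edges: P→T (5), U→T (8); capacity 5 + 8 = 13.
This cut is saturated, so no flow can exceed 13.

13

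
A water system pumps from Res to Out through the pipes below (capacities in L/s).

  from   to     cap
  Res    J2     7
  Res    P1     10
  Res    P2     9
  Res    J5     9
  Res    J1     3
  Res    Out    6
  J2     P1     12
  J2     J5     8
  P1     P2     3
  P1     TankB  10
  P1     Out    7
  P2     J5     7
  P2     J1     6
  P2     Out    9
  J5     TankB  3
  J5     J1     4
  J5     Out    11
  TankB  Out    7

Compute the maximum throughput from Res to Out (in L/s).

Augment Res→Out: bottleneck 6, flow now 6.
Augment Res→P1→Out: bottleneck 7, flow now 13.
Augment Res→P2→Out: bottleneck 9, flow now 22.
Augment Res→J5→Out: bottleneck 9, flow now 31.
Augment Res→J2→J5→Out: bottleneck 2, flow now 33.
Augment Res→P1→TankB→Out: bottleneck 3, flow now 36.
Augment Res→J2→P1→TankB→Out: bottleneck 4, flow now 40.
No augmenting path remains; maximum flow = 40.
In the residual graph, reachable from Res: {Res, J2, P1, P2, J5, TankB, J1}.
Min-cut edges: Res→Out (6), P1→Out (7), P2→Out (9), J5→Out (11), TankB→Out (7); capacity 6 + 7 + 9 + 11 + 7 = 40.
This cut is saturated, so no flow can exceed 40.

40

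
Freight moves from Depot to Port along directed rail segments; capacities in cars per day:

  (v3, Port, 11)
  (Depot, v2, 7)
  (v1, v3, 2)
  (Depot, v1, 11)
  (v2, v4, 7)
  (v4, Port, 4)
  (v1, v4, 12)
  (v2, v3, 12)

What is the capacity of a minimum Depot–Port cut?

13

Augment Depot→v1→v3→Port: bottleneck 2, flow now 2.
Augment Depot→v1→v4→Port: bottleneck 4, flow now 6.
Augment Depot→v2→v3→Port: bottleneck 7, flow now 13.
No augmenting path remains; maximum flow = 13.
By max-flow min-cut, the minimum cut capacity equals the max flow.
In the residual graph, reachable from Depot: {Depot, v1, v4}.
Min-cut edges: Depot→v2 (7), v1→v3 (2), v4→Port (4); capacity 7 + 2 + 4 = 13.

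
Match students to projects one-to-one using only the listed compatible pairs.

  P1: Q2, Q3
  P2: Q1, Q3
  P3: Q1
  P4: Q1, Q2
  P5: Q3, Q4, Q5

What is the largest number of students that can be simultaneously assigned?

4

Unit-capacity flow: source→left, listed edges, right→sink; max matching = max flow.
Augmenting path P1→Q2 (+1); matched 1.
Augmenting path P2→Q1 (+1); matched 2.
Augmenting path P5→Q3 (+1); matched 3.
Augmenting path P3→Q1→P2→Q3→P5→Q4 (+1); matched 4.
No augmenting path remains; maximum matching = 4.
König certificate: {P5, Q1, Q2, Q3} is a vertex cover of size 4 (every listed pair touches it), so no matching can be larger.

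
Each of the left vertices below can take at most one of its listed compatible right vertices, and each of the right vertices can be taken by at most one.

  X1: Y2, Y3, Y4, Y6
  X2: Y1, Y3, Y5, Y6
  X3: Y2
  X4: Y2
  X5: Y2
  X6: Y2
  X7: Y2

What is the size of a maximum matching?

3

Unit-capacity flow: source→left, listed edges, right→sink; max matching = max flow.
Augmenting path X1→Y2 (+1); matched 1.
Augmenting path X2→Y1 (+1); matched 2.
Augmenting path X3→Y2→X1→Y3 (+1); matched 3.
No augmenting path remains; maximum matching = 3.
König certificate: {X1, X2, Y2} is a vertex cover of size 3 (every listed pair touches it), so no matching can be larger.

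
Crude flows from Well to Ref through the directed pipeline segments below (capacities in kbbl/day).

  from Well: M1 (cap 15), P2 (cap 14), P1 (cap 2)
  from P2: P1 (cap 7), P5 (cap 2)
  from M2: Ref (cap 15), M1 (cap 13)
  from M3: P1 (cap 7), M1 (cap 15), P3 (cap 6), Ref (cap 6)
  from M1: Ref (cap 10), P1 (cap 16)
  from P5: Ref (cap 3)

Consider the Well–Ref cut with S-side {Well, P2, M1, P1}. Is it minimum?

Given cut capacity: 2 + 10 = 12.
Augment Well→M1→Ref: bottleneck 10, flow now 10.
Augment Well→P2→P5→Ref: bottleneck 2, flow now 12.
No augmenting path remains; maximum flow = 12.
Cut capacity 12 equals the max flow, so it is a minimum cut.

Yes — it is a minimum cut (capacity 12).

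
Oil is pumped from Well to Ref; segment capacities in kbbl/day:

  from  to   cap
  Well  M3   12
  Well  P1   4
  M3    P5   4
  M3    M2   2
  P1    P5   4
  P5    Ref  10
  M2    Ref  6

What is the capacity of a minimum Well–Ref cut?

Augment Well→M3→P5→Ref: bottleneck 4, flow now 4.
Augment Well→M3→M2→Ref: bottleneck 2, flow now 6.
Augment Well→P1→P5→Ref: bottleneck 4, flow now 10.
No augmenting path remains; maximum flow = 10.
By max-flow min-cut, the minimum cut capacity equals the max flow.
In the residual graph, reachable from Well: {Well, M3}.
Min-cut edges: Well→P1 (4), M3→P5 (4), M3→M2 (2); capacity 4 + 4 + 2 = 10.

10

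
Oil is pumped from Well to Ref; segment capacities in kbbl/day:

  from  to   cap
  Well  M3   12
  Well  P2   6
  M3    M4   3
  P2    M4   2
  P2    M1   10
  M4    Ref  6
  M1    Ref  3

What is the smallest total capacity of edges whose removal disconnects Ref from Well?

8

Augment Well→M3→M4→Ref: bottleneck 3, flow now 3.
Augment Well→P2→M4→Ref: bottleneck 2, flow now 5.
Augment Well→P2→M1→Ref: bottleneck 3, flow now 8.
No augmenting path remains; maximum flow = 8.
By max-flow min-cut, the minimum cut capacity equals the max flow.
In the residual graph, reachable from Well: {Well, M3, P2, M1}.
Min-cut edges: M3→M4 (3), P2→M4 (2), M1→Ref (3); capacity 3 + 2 + 3 = 8.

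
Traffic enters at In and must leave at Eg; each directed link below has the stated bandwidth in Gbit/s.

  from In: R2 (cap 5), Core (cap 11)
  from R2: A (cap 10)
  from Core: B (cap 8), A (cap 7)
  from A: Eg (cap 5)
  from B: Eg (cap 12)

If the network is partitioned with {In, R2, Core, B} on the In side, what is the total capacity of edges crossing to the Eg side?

29

Edges leaving {In, R2, Core, B}: R2→A (10), Core→A (7), B→Eg (12).
Cut capacity = 10 + 7 + 12 = 29.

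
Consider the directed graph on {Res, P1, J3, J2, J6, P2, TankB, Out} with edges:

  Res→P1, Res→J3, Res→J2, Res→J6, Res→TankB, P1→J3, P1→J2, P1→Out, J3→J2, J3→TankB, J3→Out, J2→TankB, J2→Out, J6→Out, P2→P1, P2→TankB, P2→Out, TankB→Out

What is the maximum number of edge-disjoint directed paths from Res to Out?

Assign every edge capacity 1; by Menger, the answer equals the max flow.
Path Res→P1→Out (+1); total 1.
Path Res→J3→Out (+1); total 2.
Path Res→J2→Out (+1); total 3.
Path Res→J6→Out (+1); total 4.
Path Res→TankB→Out (+1); total 5.
No residual Res→Out path; max flow = 5.
Certifying cut of size 5: {Res→J2, Res→J3, Res→J6, Res→P1, Res→TankB}.

5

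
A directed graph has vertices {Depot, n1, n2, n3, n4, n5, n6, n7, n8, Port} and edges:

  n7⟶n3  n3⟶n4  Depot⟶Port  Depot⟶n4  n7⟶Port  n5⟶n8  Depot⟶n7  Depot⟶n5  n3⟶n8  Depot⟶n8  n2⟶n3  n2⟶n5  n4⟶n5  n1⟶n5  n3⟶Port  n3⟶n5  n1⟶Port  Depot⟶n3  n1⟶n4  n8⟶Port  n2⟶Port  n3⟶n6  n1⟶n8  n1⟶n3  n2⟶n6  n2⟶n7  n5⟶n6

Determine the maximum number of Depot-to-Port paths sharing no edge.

Assign every edge capacity 1; by Menger, the answer equals the max flow.
Path Depot→Port (+1); total 1.
Path Depot→n3→Port (+1); total 2.
Path Depot→n7→Port (+1); total 3.
Path Depot→n8→Port (+1); total 4.
No residual Depot→Port path; max flow = 4.
Certifying cut of size 4: {Depot→Port, Depot→n3, Depot→n7, n8→Port}.

4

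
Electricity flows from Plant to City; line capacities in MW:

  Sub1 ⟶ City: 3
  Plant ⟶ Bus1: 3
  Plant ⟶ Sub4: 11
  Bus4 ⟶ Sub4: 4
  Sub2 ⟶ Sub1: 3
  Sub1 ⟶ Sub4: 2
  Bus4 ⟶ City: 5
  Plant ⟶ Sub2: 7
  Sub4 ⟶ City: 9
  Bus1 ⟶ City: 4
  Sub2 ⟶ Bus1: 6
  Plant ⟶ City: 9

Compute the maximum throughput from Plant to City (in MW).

Augment Plant→City: bottleneck 9, flow now 9.
Augment Plant→Sub4→City: bottleneck 9, flow now 18.
Augment Plant→Bus1→City: bottleneck 3, flow now 21.
Augment Plant→Sub2→Sub1→City: bottleneck 3, flow now 24.
Augment Plant→Sub2→Bus1→City: bottleneck 1, flow now 25.
No augmenting path remains; maximum flow = 25.
In the residual graph, reachable from Plant: {Plant, Sub2, Sub4, Bus1}.
Min-cut edges: Plant→City (9), Sub2→Sub1 (3), Sub4→City (9), Bus1→City (4); capacity 9 + 3 + 9 + 4 = 25.
This cut is saturated, so no flow can exceed 25.

25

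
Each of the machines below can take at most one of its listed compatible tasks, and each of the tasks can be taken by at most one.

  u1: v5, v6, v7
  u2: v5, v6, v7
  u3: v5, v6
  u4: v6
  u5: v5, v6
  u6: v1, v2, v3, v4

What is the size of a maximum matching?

Unit-capacity flow: source→left, listed edges, right→sink; max matching = max flow.
Augmenting path u1→v5 (+1); matched 1.
Augmenting path u2→v6 (+1); matched 2.
Augmenting path u6→v1 (+1); matched 3.
Augmenting path u3→v5→u1→v7 (+1); matched 4.
No augmenting path remains; maximum matching = 4.
König certificate: {u6, v5, v6, v7} is a vertex cover of size 4 (every listed pair touches it), so no matching can be larger.

4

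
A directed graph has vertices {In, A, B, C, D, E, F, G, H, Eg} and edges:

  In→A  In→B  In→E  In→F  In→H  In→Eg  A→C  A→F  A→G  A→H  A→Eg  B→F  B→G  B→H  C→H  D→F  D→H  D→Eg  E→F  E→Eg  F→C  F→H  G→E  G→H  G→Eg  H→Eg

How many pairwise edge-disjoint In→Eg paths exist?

Assign every edge capacity 1; by Menger, the answer equals the max flow.
Path In→Eg (+1); total 1.
Path In→A→Eg (+1); total 2.
Path In→E→Eg (+1); total 3.
Path In→H→Eg (+1); total 4.
Path In→B→G→Eg (+1); total 5.
No residual In→Eg path; max flow = 5.
Certifying cut of size 5: {H→Eg, In→A, In→B, In→E, In→Eg}.

5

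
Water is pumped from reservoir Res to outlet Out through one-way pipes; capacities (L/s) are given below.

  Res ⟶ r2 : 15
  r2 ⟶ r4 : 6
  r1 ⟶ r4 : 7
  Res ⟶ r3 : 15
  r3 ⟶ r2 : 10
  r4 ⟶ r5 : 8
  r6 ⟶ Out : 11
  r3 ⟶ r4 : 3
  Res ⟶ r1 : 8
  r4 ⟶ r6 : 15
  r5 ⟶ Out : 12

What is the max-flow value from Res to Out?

Augment Res→r1→r4→r5→Out: bottleneck 7, flow now 7.
Augment Res→r2→r4→r5→Out: bottleneck 1, flow now 8.
Augment Res→r2→r4→r6→Out: bottleneck 5, flow now 13.
Augment Res→r3→r4→r6→Out: bottleneck 3, flow now 16.
No augmenting path remains; maximum flow = 16.
In the residual graph, reachable from Res: {Res, r1, r2, r3}.
Min-cut edges: r1→r4 (7), r2→r4 (6), r3→r4 (3); capacity 7 + 6 + 3 = 16.
This cut is saturated, so no flow can exceed 16.

16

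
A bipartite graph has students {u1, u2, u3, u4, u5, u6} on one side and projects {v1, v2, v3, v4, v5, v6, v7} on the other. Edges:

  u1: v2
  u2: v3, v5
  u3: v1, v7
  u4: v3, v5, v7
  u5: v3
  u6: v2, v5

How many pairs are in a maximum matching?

5

Unit-capacity flow: source→left, listed edges, right→sink; max matching = max flow.
Augmenting path u1→v2 (+1); matched 1.
Augmenting path u2→v3 (+1); matched 2.
Augmenting path u3→v1 (+1); matched 3.
Augmenting path u4→v5 (+1); matched 4.
Augmenting path u6→v5→u4→v7 (+1); matched 5.
No augmenting path remains; maximum matching = 5.
König certificate: {u3, u4, v2, v3, v5} is a vertex cover of size 5 (every listed pair touches it), so no matching can be larger.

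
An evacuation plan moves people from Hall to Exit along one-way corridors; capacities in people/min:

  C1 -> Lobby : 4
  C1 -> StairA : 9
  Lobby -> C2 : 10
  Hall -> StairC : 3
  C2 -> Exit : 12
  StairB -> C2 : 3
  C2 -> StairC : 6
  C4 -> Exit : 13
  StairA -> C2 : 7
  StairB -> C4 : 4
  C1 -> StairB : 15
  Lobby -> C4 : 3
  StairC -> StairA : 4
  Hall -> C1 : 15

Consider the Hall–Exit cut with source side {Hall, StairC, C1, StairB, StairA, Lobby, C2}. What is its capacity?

Edges leaving {Hall, StairC, C1, StairB, StairA, Lobby, C2}: StairB→C4 (4), Lobby→C4 (3), C2→Exit (12).
Cut capacity = 4 + 3 + 12 = 19.

19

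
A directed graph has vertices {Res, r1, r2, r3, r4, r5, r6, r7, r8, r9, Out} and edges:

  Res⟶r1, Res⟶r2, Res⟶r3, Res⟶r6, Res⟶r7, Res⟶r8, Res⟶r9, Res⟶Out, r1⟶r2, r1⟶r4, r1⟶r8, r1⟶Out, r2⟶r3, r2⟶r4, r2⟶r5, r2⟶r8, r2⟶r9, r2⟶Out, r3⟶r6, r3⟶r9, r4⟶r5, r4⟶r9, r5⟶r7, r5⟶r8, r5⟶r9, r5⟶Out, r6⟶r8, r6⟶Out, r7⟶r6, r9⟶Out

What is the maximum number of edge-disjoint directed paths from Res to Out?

5

Assign every edge capacity 1; by Menger, the answer equals the max flow.
Path Res→Out (+1); total 1.
Path Res→r1→Out (+1); total 2.
Path Res→r2→Out (+1); total 3.
Path Res→r6→Out (+1); total 4.
Path Res→r9→Out (+1); total 5.
No residual Res→Out path; max flow = 5.
Certifying cut of size 5: {Res→Out, Res→r1, Res→r2, r6→Out, r9→Out}.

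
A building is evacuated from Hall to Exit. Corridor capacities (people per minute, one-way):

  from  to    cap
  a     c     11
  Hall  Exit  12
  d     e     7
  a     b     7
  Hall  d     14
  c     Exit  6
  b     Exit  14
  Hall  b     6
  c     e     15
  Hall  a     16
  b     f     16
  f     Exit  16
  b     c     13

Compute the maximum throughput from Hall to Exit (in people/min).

31

Augment Hall→Exit: bottleneck 12, flow now 12.
Augment Hall→b→Exit: bottleneck 6, flow now 18.
Augment Hall→a→b→Exit: bottleneck 7, flow now 25.
Augment Hall→a→c→Exit: bottleneck 6, flow now 31.
No augmenting path remains; maximum flow = 31.
In the residual graph, reachable from Hall: {Hall, a, c, d, e}.
Min-cut edges: Hall→b (6), Hall→Exit (12), a→b (7), c→Exit (6); capacity 6 + 12 + 7 + 6 = 31.
This cut is saturated, so no flow can exceed 31.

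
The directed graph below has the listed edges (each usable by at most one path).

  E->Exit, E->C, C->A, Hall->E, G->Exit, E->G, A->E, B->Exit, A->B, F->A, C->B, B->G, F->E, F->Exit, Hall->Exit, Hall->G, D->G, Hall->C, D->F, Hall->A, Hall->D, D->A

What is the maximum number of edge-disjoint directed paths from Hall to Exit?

5

Assign every edge capacity 1; by Menger, the answer equals the max flow.
Path Hall→Exit (+1); total 1.
Path Hall→E→Exit (+1); total 2.
Path Hall→G→Exit (+1); total 3.
Path Hall→A→B→Exit (+1); total 4.
Path Hall→D→F→Exit (+1); total 5.
No residual Hall→Exit path; max flow = 5.
Certifying cut of size 5: {B→Exit, E→Exit, G→Exit, Hall→D, Hall→Exit}.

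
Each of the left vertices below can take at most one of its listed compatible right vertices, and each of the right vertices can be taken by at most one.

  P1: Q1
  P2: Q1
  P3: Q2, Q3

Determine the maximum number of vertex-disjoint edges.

Unit-capacity flow: source→left, listed edges, right→sink; max matching = max flow.
Augmenting path P1→Q1 (+1); matched 1.
Augmenting path P3→Q2 (+1); matched 2.
No augmenting path remains; maximum matching = 2.
König certificate: {P3, Q1} is a vertex cover of size 2 (every listed pair touches it), so no matching can be larger.

2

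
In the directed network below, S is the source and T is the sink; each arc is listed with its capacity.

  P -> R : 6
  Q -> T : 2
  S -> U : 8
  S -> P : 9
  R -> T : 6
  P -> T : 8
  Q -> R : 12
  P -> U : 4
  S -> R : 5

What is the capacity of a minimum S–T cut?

14

Augment S→P→T: bottleneck 8, flow now 8.
Augment S→R→T: bottleneck 5, flow now 13.
Augment S→P→R→T: bottleneck 1, flow now 14.
No augmenting path remains; maximum flow = 14.
By max-flow min-cut, the minimum cut capacity equals the max flow.
In the residual graph, reachable from S: {S, U}.
Min-cut edges: S→P (9), S→R (5); capacity 9 + 5 = 14.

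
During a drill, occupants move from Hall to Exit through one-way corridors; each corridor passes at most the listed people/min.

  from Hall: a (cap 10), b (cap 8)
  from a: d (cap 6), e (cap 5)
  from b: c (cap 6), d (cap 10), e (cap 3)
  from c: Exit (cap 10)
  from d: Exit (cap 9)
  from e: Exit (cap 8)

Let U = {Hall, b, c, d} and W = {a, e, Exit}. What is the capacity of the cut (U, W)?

Edges leaving {Hall, b, c, d}: Hall→a (10), b→e (3), c→Exit (10), d→Exit (9).
Cut capacity = 10 + 3 + 10 + 9 = 32.

32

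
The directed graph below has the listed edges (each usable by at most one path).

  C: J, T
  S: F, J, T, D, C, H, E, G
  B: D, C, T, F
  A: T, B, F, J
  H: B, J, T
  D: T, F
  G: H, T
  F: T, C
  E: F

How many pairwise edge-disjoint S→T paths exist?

Assign every edge capacity 1; by Menger, the answer equals the max flow.
Path S→T (+1); total 1.
Path S→C→T (+1); total 2.
Path S→D→T (+1); total 3.
Path S→F→T (+1); total 4.
Path S→G→T (+1); total 5.
Path S→H→T (+1); total 6.
No residual S→T path; max flow = 6.
Certifying cut of size 6: {C→T, F→T, S→D, S→G, S→H, S→T}.

6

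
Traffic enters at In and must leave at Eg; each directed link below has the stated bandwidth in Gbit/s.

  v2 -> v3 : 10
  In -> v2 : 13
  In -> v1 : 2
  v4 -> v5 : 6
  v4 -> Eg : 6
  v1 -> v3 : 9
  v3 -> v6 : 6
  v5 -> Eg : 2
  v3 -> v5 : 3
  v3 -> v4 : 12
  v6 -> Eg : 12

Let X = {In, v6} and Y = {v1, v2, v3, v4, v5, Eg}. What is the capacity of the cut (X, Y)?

Edges leaving {In, v6}: In→v1 (2), In→v2 (13), v6→Eg (12).
Cut capacity = 2 + 13 + 12 = 27.

27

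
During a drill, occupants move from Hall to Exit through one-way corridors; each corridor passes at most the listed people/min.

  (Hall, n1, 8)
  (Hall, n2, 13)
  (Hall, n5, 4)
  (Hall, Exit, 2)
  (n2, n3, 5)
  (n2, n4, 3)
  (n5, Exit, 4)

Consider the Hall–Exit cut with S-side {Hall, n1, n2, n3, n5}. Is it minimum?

No — its capacity is 9, but the minimum cut has capacity 6.

Given cut capacity: 2 + 3 + 4 = 9.
Augment Hall→Exit: bottleneck 2, flow now 2.
Augment Hall→n5→Exit: bottleneck 4, flow now 6.
No augmenting path remains; maximum flow = 6.
In the residual graph, reachable from Hall: {Hall, n1, n2, n3, n4}.
Min-cut edges: Hall→n5 (4), Hall→Exit (2); capacity 4 + 2 = 6.
Cut capacity 9 exceeds the max flow 6, so it is not minimum.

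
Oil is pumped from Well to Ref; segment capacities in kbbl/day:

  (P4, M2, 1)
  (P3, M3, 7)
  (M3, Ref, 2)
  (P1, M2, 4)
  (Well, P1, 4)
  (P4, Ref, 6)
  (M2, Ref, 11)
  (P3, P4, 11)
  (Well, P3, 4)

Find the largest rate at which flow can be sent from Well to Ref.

8

Augment Well→P1→M2→Ref: bottleneck 4, flow now 4.
Augment Well→P3→M3→Ref: bottleneck 2, flow now 6.
Augment Well→P3→P4→Ref: bottleneck 2, flow now 8.
No augmenting path remains; maximum flow = 8.
In the residual graph, reachable from Well: {Well}.
Min-cut edges: Well→P1 (4), Well→P3 (4); capacity 4 + 4 = 8.
This cut is saturated, so no flow can exceed 8.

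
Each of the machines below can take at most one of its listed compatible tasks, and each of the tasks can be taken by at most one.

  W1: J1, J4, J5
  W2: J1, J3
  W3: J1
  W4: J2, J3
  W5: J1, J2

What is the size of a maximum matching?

Unit-capacity flow: source→left, listed edges, right→sink; max matching = max flow.
Augmenting path W1→J1 (+1); matched 1.
Augmenting path W2→J3 (+1); matched 2.
Augmenting path W4→J2 (+1); matched 3.
Augmenting path W3→J1→W1→J4 (+1); matched 4.
No augmenting path remains; maximum matching = 4.
König certificate: {W1, J1, J2, J3} is a vertex cover of size 4 (every listed pair touches it), so no matching can be larger.

4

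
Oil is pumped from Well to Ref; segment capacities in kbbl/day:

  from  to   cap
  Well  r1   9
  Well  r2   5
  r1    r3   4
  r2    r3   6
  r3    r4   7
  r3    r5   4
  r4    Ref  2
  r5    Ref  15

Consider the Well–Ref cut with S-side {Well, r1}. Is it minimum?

No — its capacity is 9, but the minimum cut has capacity 6.

Given cut capacity: 5 + 4 = 9.
Augment Well→r1→r3→r4→Ref: bottleneck 2, flow now 2.
Augment Well→r1→r3→r5→Ref: bottleneck 2, flow now 4.
Augment Well→r2→r3→r5→Ref: bottleneck 2, flow now 6.
No augmenting path remains; maximum flow = 6.
In the residual graph, reachable from Well: {Well, r1, r2, r3, r4}.
Min-cut edges: r3→r5 (4), r4→Ref (2); capacity 4 + 2 = 6.
Cut capacity 9 exceeds the max flow 6, so it is not minimum.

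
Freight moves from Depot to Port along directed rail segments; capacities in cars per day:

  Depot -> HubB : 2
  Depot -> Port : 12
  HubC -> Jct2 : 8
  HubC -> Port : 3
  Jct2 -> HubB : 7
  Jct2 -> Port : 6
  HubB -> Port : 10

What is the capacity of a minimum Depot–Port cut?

14

Augment Depot→Port: bottleneck 12, flow now 12.
Augment Depot→HubB→Port: bottleneck 2, flow now 14.
No augmenting path remains; maximum flow = 14.
By max-flow min-cut, the minimum cut capacity equals the max flow.
In the residual graph, reachable from Depot: {Depot}.
Min-cut edges: Depot→HubB (2), Depot→Port (12); capacity 2 + 12 = 14.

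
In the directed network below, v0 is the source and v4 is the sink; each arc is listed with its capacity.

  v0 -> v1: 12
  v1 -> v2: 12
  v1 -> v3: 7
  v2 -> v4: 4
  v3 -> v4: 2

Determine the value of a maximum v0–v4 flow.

6

Augment v0→v1→v2→v4: bottleneck 4, flow now 4.
Augment v0→v1→v3→v4: bottleneck 2, flow now 6.
No augmenting path remains; maximum flow = 6.
In the residual graph, reachable from v0: {v0, v1, v2, v3}.
Min-cut edges: v2→v4 (4), v3→v4 (2); capacity 4 + 2 = 6.
This cut is saturated, so no flow can exceed 6.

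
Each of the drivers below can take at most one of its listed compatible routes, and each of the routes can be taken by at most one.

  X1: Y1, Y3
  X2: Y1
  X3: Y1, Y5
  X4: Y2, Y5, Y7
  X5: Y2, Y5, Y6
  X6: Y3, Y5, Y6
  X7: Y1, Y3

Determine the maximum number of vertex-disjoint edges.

Unit-capacity flow: source→left, listed edges, right→sink; max matching = max flow.
Augmenting path X1→Y1 (+1); matched 1.
Augmenting path X3→Y5 (+1); matched 2.
Augmenting path X4→Y2 (+1); matched 3.
Augmenting path X5→Y6 (+1); matched 4.
Augmenting path X6→Y3 (+1); matched 5.
Augmenting path X7→Y3→X6→Y6→X5→Y2→X4→Y7 (+1); matched 6.
No augmenting path remains; maximum matching = 6.
König certificate: {X3, X4, X5, X6, Y1, Y3} is a vertex cover of size 6 (every listed pair touches it), so no matching can be larger.

6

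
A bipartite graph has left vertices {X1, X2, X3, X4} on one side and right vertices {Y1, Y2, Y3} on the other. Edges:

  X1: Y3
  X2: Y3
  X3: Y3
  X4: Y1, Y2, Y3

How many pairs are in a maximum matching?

2

Unit-capacity flow: source→left, listed edges, right→sink; max matching = max flow.
Augmenting path X1→Y3 (+1); matched 1.
Augmenting path X4→Y1 (+1); matched 2.
No augmenting path remains; maximum matching = 2.
König certificate: {X4, Y3} is a vertex cover of size 2 (every listed pair touches it), so no matching can be larger.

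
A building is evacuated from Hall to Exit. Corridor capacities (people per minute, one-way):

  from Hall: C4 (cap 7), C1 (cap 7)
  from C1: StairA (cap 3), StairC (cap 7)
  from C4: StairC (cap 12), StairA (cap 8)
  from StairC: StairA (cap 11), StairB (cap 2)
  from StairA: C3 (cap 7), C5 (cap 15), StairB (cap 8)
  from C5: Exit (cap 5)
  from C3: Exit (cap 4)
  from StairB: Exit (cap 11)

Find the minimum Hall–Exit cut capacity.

14

Augment Hall→C1→StairC→StairB→Exit: bottleneck 2, flow now 2.
Augment Hall→C1→StairA→C5→Exit: bottleneck 3, flow now 5.
Augment Hall→C4→StairA→C5→Exit: bottleneck 2, flow now 7.
Augment Hall→C4→StairA→C3→Exit: bottleneck 4, flow now 11.
Augment Hall→C4→StairA→StairB→Exit: bottleneck 1, flow now 12.
Augment Hall→C1→StairC→StairA→StairB→Exit: bottleneck 2, flow now 14.
No augmenting path remains; maximum flow = 14.
By max-flow min-cut, the minimum cut capacity equals the max flow.
In the residual graph, reachable from Hall: {Hall}.
Min-cut edges: Hall→C1 (7), Hall→C4 (7); capacity 7 + 7 = 14.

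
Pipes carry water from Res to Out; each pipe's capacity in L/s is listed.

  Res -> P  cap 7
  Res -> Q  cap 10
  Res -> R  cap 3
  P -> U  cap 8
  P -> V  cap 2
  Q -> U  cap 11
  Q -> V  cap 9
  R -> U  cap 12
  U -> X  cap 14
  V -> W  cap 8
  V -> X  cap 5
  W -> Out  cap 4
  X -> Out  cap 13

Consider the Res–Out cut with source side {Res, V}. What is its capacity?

33

Edges leaving {Res, V}: Res→P (7), Res→Q (10), Res→R (3), V→W (8), V→X (5).
Cut capacity = 7 + 10 + 3 + 8 + 5 = 33.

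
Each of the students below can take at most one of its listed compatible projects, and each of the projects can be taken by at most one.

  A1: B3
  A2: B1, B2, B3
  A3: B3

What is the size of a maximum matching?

2

Unit-capacity flow: source→left, listed edges, right→sink; max matching = max flow.
Augmenting path A1→B3 (+1); matched 1.
Augmenting path A2→B1 (+1); matched 2.
No augmenting path remains; maximum matching = 2.
König certificate: {A2, B3} is a vertex cover of size 2 (every listed pair touches it), so no matching can be larger.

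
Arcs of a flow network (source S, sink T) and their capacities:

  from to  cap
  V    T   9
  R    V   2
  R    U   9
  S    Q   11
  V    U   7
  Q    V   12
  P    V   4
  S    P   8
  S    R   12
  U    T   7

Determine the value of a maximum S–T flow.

Augment S→P→V→T: bottleneck 4, flow now 4.
Augment S→Q→V→T: bottleneck 5, flow now 9.
Augment S→R→U→T: bottleneck 7, flow now 16.
No augmenting path remains; maximum flow = 16.
In the residual graph, reachable from S: {S, P, Q, R, U, V}.
Min-cut edges: U→T (7), V→T (9); capacity 7 + 9 = 16.
This cut is saturated, so no flow can exceed 16.

16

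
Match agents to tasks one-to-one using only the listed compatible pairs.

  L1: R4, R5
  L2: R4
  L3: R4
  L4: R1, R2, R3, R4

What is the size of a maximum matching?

Unit-capacity flow: source→left, listed edges, right→sink; max matching = max flow.
Augmenting path L1→R4 (+1); matched 1.
Augmenting path L4→R1 (+1); matched 2.
Augmenting path L2→R4→L1→R5 (+1); matched 3.
No augmenting path remains; maximum matching = 3.
König certificate: {L1, L4, R4} is a vertex cover of size 3 (every listed pair touches it), so no matching can be larger.

3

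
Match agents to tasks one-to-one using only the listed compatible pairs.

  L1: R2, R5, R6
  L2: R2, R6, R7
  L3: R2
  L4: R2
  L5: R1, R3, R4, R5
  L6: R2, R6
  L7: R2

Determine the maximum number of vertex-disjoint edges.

Unit-capacity flow: source→left, listed edges, right→sink; max matching = max flow.
Augmenting path L1→R2 (+1); matched 1.
Augmenting path L2→R6 (+1); matched 2.
Augmenting path L5→R1 (+1); matched 3.
Augmenting path L3→R2→L1→R5 (+1); matched 4.
Augmenting path L6→R6→L2→R7 (+1); matched 5.
No augmenting path remains; maximum matching = 5.
König certificate: {L1, L2, L5, L6, R2} is a vertex cover of size 5 (every listed pair touches it), so no matching can be larger.

5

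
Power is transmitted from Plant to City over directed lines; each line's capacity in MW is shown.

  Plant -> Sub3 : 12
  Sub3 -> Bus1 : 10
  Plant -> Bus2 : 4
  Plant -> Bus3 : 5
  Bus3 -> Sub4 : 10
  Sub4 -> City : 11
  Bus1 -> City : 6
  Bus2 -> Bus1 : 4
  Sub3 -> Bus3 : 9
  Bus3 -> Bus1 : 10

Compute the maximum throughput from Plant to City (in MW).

16

Augment Plant→Bus2→Bus1→City: bottleneck 4, flow now 4.
Augment Plant→Bus3→Sub4→City: bottleneck 5, flow now 9.
Augment Plant→Sub3→Bus1→City: bottleneck 2, flow now 11.
Augment Plant→Sub3→Bus3→Sub4→City: bottleneck 5, flow now 16.
No augmenting path remains; maximum flow = 16.
In the residual graph, reachable from Plant: {Plant, Bus2, Bus3, Sub3, Bus1}.
Min-cut edges: Bus3→Sub4 (10), Bus1→City (6); capacity 10 + 6 = 16.
This cut is saturated, so no flow can exceed 16.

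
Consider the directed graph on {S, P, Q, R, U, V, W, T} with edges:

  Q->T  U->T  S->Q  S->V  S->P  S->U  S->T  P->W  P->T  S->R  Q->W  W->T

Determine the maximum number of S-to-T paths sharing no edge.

4

Assign every edge capacity 1; by Menger, the answer equals the max flow.
Path S→T (+1); total 1.
Path S→P→T (+1); total 2.
Path S→Q→T (+1); total 3.
Path S→U→T (+1); total 4.
No residual S→T path; max flow = 4.
Certifying cut of size 4: {S→P, S→Q, S→T, S→U}.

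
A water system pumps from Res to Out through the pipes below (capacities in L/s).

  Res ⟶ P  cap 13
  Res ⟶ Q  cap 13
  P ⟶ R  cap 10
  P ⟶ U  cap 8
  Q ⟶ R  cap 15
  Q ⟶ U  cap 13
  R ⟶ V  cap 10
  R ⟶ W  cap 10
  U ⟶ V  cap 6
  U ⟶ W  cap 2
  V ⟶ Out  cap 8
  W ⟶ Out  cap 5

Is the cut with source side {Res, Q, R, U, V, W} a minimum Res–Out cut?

No — its capacity is 26, but the minimum cut has capacity 13.

Given cut capacity: 13 + 8 + 5 = 26.
Augment Res→P→R→V→Out: bottleneck 8, flow now 8.
Augment Res→P→R→W→Out: bottleneck 2, flow now 10.
Augment Res→P→U→W→Out: bottleneck 2, flow now 12.
Augment Res→Q→R→W→Out: bottleneck 1, flow now 13.
No augmenting path remains; maximum flow = 13.
In the residual graph, reachable from Res: {Res, P, Q, R, U, V, W}.
Min-cut edges: V→Out (8), W→Out (5); capacity 8 + 5 = 13.
Cut capacity 26 exceeds the max flow 13, so it is not minimum.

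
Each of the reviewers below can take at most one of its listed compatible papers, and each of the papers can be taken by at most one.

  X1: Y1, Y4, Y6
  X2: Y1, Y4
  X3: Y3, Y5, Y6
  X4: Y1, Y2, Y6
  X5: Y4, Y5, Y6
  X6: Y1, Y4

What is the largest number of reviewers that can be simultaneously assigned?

Unit-capacity flow: source→left, listed edges, right→sink; max matching = max flow.
Augmenting path X1→Y1 (+1); matched 1.
Augmenting path X2→Y4 (+1); matched 2.
Augmenting path X3→Y3 (+1); matched 3.
Augmenting path X4→Y2 (+1); matched 4.
Augmenting path X5→Y5 (+1); matched 5.
Augmenting path X6→Y1→X1→Y6 (+1); matched 6.
No augmenting path remains; maximum matching = 6.
König certificate: {X1, X2, X3, X4, X5, X6} is a vertex cover of size 6 (every listed pair touches it), so no matching can be larger.

6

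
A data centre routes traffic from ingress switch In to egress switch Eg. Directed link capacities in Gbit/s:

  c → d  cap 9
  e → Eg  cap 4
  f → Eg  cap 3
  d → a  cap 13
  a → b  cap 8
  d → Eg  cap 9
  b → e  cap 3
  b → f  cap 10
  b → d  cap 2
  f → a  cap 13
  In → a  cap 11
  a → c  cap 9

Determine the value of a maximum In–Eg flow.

11

Augment In→a→b→d→Eg: bottleneck 2, flow now 2.
Augment In→a→b→e→Eg: bottleneck 3, flow now 5.
Augment In→a→b→f→Eg: bottleneck 3, flow now 8.
Augment In→a→c→d→Eg: bottleneck 3, flow now 11.
No augmenting path remains; maximum flow = 11.
In the residual graph, reachable from In: {In}.
Min-cut edges: In→a (11); capacity 11 = 11.
This cut is saturated, so no flow can exceed 11.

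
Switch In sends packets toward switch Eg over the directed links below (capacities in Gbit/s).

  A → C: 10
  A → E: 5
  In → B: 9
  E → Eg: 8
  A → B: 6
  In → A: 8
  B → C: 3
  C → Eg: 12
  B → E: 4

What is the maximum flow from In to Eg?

15

Augment In→B→C→Eg: bottleneck 3, flow now 3.
Augment In→B→E→Eg: bottleneck 4, flow now 7.
Augment In→A→C→Eg: bottleneck 8, flow now 15.
No augmenting path remains; maximum flow = 15.
In the residual graph, reachable from In: {In, B}.
Min-cut edges: In→A (8), B→C (3), B→E (4); capacity 8 + 3 + 4 = 15.
This cut is saturated, so no flow can exceed 15.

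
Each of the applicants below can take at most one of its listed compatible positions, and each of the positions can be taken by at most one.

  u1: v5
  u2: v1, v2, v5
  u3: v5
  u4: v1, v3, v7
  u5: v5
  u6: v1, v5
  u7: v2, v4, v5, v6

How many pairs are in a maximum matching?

Unit-capacity flow: source→left, listed edges, right→sink; max matching = max flow.
Augmenting path u1→v5 (+1); matched 1.
Augmenting path u2→v1 (+1); matched 2.
Augmenting path u4→v3 (+1); matched 3.
Augmenting path u7→v2 (+1); matched 4.
Augmenting path u6→v1→u2→v2→u7→v4 (+1); matched 5.
No augmenting path remains; maximum matching = 5.
König certificate: {u2, u4, u6, u7, v5} is a vertex cover of size 5 (every listed pair touches it), so no matching can be larger.

5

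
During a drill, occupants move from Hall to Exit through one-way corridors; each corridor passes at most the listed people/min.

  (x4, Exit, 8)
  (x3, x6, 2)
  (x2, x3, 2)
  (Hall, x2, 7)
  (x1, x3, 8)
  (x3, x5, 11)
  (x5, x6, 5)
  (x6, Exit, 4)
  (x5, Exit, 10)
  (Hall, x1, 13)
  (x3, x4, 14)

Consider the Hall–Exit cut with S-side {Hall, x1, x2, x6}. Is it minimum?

No — its capacity is 14, but the minimum cut has capacity 10.

Given cut capacity: 8 + 2 + 4 = 14.
Augment Hall→x1→x3→x4→Exit: bottleneck 8, flow now 8.
Augment Hall→x2→x3→x5→Exit: bottleneck 2, flow now 10.
No augmenting path remains; maximum flow = 10.
In the residual graph, reachable from Hall: {Hall, x1, x2}.
Min-cut edges: x1→x3 (8), x2→x3 (2); capacity 8 + 2 = 10.
Cut capacity 14 exceeds the max flow 10, so it is not minimum.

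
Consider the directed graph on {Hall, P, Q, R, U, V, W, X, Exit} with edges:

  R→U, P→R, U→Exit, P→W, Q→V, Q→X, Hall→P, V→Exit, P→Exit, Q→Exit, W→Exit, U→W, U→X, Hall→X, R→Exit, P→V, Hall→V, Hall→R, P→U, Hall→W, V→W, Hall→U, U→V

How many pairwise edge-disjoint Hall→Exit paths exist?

Assign every edge capacity 1; by Menger, the answer equals the max flow.
Path Hall→P→Exit (+1); total 1.
Path Hall→R→Exit (+1); total 2.
Path Hall→U→Exit (+1); total 3.
Path Hall→V→Exit (+1); total 4.
Path Hall→W→Exit (+1); total 5.
No residual Hall→Exit path; max flow = 5.
Certifying cut of size 5: {Hall→P, Hall→R, Hall→U, Hall→V, Hall→W}.

5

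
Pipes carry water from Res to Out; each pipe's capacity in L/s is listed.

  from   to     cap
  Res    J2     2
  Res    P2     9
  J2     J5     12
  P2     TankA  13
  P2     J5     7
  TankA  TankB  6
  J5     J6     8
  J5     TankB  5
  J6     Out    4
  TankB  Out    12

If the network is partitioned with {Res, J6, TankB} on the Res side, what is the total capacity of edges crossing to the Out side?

27

Edges leaving {Res, J6, TankB}: Res→J2 (2), Res→P2 (9), J6→Out (4), TankB→Out (12).
Cut capacity = 2 + 9 + 4 + 12 = 27.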